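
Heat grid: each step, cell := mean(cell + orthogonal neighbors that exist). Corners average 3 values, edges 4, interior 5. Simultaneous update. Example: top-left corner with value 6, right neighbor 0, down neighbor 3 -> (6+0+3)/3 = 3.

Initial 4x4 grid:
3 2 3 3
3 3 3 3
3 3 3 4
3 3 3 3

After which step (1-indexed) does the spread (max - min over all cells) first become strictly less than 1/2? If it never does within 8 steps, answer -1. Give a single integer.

Answer: 3

Derivation:
Step 1: max=10/3, min=8/3, spread=2/3
Step 2: max=391/120, min=329/120, spread=31/60
Step 3: max=3451/1080, min=3029/1080, spread=211/540
  -> spread < 1/2 first at step 3
Step 4: max=102241/32400, min=92159/32400, spread=5041/16200
Step 5: max=3046111/972000, min=2785889/972000, spread=130111/486000
Step 6: max=90735781/29160000, min=84224219/29160000, spread=3255781/14580000
Step 7: max=2706760351/874800000, min=2542039649/874800000, spread=82360351/437400000
Step 8: max=80806577821/26244000000, min=76657422179/26244000000, spread=2074577821/13122000000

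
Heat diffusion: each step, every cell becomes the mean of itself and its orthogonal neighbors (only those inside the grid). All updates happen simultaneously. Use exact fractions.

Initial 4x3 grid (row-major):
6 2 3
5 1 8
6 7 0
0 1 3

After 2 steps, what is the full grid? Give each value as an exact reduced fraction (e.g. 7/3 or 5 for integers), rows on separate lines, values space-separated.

After step 1:
  13/3 3 13/3
  9/2 23/5 3
  9/2 3 9/2
  7/3 11/4 4/3
After step 2:
  71/18 61/15 31/9
  269/60 181/50 493/120
  43/12 387/100 71/24
  115/36 113/48 103/36

Answer: 71/18 61/15 31/9
269/60 181/50 493/120
43/12 387/100 71/24
115/36 113/48 103/36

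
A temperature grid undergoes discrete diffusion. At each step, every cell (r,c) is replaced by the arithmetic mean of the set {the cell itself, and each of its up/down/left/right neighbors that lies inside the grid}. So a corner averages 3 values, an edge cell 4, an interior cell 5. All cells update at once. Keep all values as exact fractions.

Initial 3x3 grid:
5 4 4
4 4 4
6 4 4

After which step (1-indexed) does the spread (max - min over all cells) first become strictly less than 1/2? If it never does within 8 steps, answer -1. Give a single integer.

Answer: 3

Derivation:
Step 1: max=19/4, min=4, spread=3/4
Step 2: max=167/36, min=4, spread=23/36
Step 3: max=1925/432, min=587/144, spread=41/108
  -> spread < 1/2 first at step 3
Step 4: max=114571/25920, min=9961/2400, spread=34961/129600
Step 5: max=6786197/1555200, min=2164699/518400, spread=2921/15552
Step 6: max=405078859/93312000, min=130924453/31104000, spread=24611/186624
Step 7: max=24176351573/5598720000, min=292074433/69120000, spread=207329/2239488
Step 8: max=1446388680331/335923200000, min=474851914277/111974400000, spread=1746635/26873856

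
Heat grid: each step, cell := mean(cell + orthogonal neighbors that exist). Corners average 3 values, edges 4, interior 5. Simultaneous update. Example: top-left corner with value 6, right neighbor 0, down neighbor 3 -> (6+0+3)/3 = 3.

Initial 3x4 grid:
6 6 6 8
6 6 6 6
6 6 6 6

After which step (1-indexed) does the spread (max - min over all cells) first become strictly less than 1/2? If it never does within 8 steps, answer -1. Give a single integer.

Answer: 3

Derivation:
Step 1: max=20/3, min=6, spread=2/3
Step 2: max=59/9, min=6, spread=5/9
Step 3: max=689/108, min=6, spread=41/108
  -> spread < 1/2 first at step 3
Step 4: max=81977/12960, min=6, spread=4217/12960
Step 5: max=4874749/777600, min=21679/3600, spread=38417/155520
Step 6: max=291136211/46656000, min=434597/72000, spread=1903471/9331200
Step 7: max=17397149089/2799360000, min=13075759/2160000, spread=18038617/111974400
Step 8: max=1041037782851/167961600000, min=1179326759/194400000, spread=883978523/6718464000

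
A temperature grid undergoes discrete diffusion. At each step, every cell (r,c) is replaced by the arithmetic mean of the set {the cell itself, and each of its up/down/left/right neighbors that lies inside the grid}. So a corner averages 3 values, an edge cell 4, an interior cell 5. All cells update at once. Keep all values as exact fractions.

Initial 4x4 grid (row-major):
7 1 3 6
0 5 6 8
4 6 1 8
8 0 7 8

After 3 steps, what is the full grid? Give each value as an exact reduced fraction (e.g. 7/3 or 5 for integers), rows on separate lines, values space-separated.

Answer: 3893/1080 3503/900 1049/225 11521/2160
13547/3600 12317/3000 28819/6000 41443/7200
1663/400 8431/2000 15827/3000 41779/7200
3029/720 3751/800 36799/7200 6563/1080

Derivation:
After step 1:
  8/3 4 4 17/3
  4 18/5 23/5 7
  9/2 16/5 28/5 25/4
  4 21/4 4 23/3
After step 2:
  32/9 107/30 137/30 50/9
  443/120 97/25 124/25 1411/240
  157/40 443/100 473/100 1591/240
  55/12 329/80 1351/240 215/36
After step 3:
  3893/1080 3503/900 1049/225 11521/2160
  13547/3600 12317/3000 28819/6000 41443/7200
  1663/400 8431/2000 15827/3000 41779/7200
  3029/720 3751/800 36799/7200 6563/1080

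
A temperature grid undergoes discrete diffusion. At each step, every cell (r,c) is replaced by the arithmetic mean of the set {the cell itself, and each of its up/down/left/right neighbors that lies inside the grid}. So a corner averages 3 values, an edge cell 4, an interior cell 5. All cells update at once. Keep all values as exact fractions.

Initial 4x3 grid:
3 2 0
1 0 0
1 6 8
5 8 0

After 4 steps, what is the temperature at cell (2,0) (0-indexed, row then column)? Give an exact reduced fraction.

Step 1: cell (2,0) = 13/4
Step 2: cell (2,0) = 413/120
Step 3: cell (2,0) = 11987/3600
Step 4: cell (2,0) = 361139/108000
Full grid after step 4:
  80221/43200 1533247/864000 238163/129600
  85933/36000 868853/360000 260549/108000
  361139/108000 406601/120000 372889/108000
  509273/129600 131571/32000 526573/129600

Answer: 361139/108000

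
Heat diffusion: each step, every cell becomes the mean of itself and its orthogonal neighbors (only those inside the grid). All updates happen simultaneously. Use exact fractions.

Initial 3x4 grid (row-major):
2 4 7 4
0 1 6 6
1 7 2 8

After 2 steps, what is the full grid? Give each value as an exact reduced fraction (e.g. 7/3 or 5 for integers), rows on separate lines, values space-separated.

After step 1:
  2 7/2 21/4 17/3
  1 18/5 22/5 6
  8/3 11/4 23/4 16/3
After step 2:
  13/6 287/80 1129/240 203/36
  139/60 61/20 5 107/20
  77/36 443/120 547/120 205/36

Answer: 13/6 287/80 1129/240 203/36
139/60 61/20 5 107/20
77/36 443/120 547/120 205/36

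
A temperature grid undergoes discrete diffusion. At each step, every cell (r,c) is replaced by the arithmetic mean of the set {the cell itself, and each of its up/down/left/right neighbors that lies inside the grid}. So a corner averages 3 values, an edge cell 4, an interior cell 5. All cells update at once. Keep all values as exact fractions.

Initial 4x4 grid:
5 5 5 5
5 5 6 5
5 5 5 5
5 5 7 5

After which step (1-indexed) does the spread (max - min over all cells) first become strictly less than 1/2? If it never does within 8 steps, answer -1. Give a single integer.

Answer: 3

Derivation:
Step 1: max=17/3, min=5, spread=2/3
Step 2: max=167/30, min=5, spread=17/30
Step 3: max=11761/2160, min=2013/400, spread=2227/5400
  -> spread < 1/2 first at step 3
Step 4: max=579833/108000, min=36391/7200, spread=2123/6750
Step 5: max=10410121/1944000, min=1098853/216000, spread=130111/486000
Step 6: max=310277743/58320000, min=33028291/6480000, spread=3255781/14580000
Step 7: max=9280618681/1749600000, min=994575253/194400000, spread=82360351/437400000
Step 8: max=277407656623/52488000000, min=29901038371/5832000000, spread=2074577821/13122000000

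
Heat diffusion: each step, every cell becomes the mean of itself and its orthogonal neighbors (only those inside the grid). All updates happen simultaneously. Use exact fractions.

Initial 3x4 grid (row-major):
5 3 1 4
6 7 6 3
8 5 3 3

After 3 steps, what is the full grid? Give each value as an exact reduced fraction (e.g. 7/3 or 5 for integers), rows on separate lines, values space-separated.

Answer: 2731/540 16307/3600 13997/3600 745/216
4421/800 2491/500 12341/3000 13307/3600
6247/1080 18907/3600 5299/1200 137/36

Derivation:
After step 1:
  14/3 4 7/2 8/3
  13/2 27/5 4 4
  19/3 23/4 17/4 3
After step 2:
  91/18 527/120 85/24 61/18
  229/40 513/100 423/100 41/12
  223/36 163/30 17/4 15/4
After step 3:
  2731/540 16307/3600 13997/3600 745/216
  4421/800 2491/500 12341/3000 13307/3600
  6247/1080 18907/3600 5299/1200 137/36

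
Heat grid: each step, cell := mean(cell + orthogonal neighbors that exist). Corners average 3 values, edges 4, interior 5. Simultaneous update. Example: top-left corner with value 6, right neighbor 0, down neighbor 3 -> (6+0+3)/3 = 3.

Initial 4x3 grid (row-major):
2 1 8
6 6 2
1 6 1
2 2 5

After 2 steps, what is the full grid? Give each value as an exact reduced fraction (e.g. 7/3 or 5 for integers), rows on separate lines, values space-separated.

After step 1:
  3 17/4 11/3
  15/4 21/5 17/4
  15/4 16/5 7/2
  5/3 15/4 8/3
After step 2:
  11/3 907/240 73/18
  147/40 393/100 937/240
  371/120 92/25 817/240
  55/18 677/240 119/36

Answer: 11/3 907/240 73/18
147/40 393/100 937/240
371/120 92/25 817/240
55/18 677/240 119/36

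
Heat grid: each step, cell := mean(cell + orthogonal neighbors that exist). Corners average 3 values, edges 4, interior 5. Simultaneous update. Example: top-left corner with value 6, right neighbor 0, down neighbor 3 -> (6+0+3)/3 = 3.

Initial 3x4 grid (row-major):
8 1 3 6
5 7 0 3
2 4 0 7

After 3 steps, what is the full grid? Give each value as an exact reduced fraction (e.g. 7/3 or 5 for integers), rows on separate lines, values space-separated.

Answer: 9439/2160 5819/1440 1661/480 2507/720
1247/288 881/240 4051/1200 2411/720
4217/1080 643/180 2279/720 1769/540

Derivation:
After step 1:
  14/3 19/4 5/2 4
  11/2 17/5 13/5 4
  11/3 13/4 11/4 10/3
After step 2:
  179/36 919/240 277/80 7/2
  517/120 39/10 61/20 209/60
  149/36 49/15 179/60 121/36
After step 3:
  9439/2160 5819/1440 1661/480 2507/720
  1247/288 881/240 4051/1200 2411/720
  4217/1080 643/180 2279/720 1769/540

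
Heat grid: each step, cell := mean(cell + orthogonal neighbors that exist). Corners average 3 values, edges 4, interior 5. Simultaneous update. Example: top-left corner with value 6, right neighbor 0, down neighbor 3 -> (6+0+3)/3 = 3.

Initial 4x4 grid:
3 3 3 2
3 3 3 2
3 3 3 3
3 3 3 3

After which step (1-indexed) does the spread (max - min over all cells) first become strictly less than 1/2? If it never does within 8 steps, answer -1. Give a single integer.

Answer: 2

Derivation:
Step 1: max=3, min=7/3, spread=2/3
Step 2: max=3, min=91/36, spread=17/36
  -> spread < 1/2 first at step 2
Step 3: max=3, min=353/135, spread=52/135
Step 4: max=3, min=5434/2025, spread=641/2025
Step 5: max=26921/9000, min=331199/121500, spread=64469/243000
Step 6: max=1610471/540000, min=40240169/14580000, spread=810637/3645000
Step 7: max=3209047/1080000, min=1217918927/437400000, spread=20436277/109350000
Step 8: max=287831759/97200000, min=36796646597/13122000000, spread=515160217/3280500000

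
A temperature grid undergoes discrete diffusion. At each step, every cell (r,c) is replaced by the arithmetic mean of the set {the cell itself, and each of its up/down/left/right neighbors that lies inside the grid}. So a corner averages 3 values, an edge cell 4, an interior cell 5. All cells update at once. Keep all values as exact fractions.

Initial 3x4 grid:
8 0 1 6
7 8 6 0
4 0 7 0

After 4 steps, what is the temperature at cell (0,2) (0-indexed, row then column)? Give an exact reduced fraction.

Answer: 201593/54000

Derivation:
Step 1: cell (0,2) = 13/4
Step 2: cell (0,2) = 427/120
Step 3: cell (0,2) = 12793/3600
Step 4: cell (0,2) = 201593/54000
Full grid after step 4:
  206339/43200 77171/18000 201593/54000 52859/16200
  4059553/864000 1582247/360000 328193/90000 711277/216000
  608117/129600 455651/108000 401311/108000 105943/32400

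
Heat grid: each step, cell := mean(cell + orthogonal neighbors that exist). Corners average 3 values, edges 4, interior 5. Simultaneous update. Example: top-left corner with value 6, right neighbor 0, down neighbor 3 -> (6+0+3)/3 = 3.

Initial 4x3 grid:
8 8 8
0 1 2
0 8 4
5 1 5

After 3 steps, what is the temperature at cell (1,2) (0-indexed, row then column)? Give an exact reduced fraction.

Step 1: cell (1,2) = 15/4
Step 2: cell (1,2) = 183/40
Step 3: cell (1,2) = 5201/1200
Full grid after step 3:
  9803/2160 68617/14400 3661/720
  13153/3600 25463/6000 5201/1200
  4031/1200 20513/6000 14743/3600
  2191/720 52927/14400 8033/2160

Answer: 5201/1200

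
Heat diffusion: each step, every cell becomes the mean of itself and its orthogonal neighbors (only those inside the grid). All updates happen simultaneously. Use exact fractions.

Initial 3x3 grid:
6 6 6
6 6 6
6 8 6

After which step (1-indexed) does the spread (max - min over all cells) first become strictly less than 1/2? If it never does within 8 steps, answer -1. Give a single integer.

Step 1: max=20/3, min=6, spread=2/3
Step 2: max=787/120, min=6, spread=67/120
Step 3: max=6917/1080, min=607/100, spread=1807/5400
  -> spread < 1/2 first at step 3
Step 4: max=2749963/432000, min=16561/2700, spread=33401/144000
Step 5: max=24557933/3888000, min=1663391/270000, spread=3025513/19440000
Step 6: max=9796126867/1555200000, min=89155949/14400000, spread=53531/497664
Step 7: max=585904925849/93312000000, min=24119116051/3888000000, spread=450953/5971968
Step 8: max=35101223560603/5598720000000, min=2900368610519/466560000000, spread=3799043/71663616

Answer: 3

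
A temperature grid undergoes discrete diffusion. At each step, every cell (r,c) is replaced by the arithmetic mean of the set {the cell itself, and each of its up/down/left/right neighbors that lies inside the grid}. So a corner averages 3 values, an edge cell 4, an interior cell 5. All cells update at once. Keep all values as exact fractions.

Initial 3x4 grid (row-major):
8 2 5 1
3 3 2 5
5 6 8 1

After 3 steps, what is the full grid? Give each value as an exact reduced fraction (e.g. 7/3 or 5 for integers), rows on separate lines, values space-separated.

Answer: 8927/2160 14839/3600 6127/1800 7501/2160
7299/1600 4029/1000 6071/1500 49261/14400
4901/1080 33553/7200 29233/7200 2209/540

Derivation:
After step 1:
  13/3 9/2 5/2 11/3
  19/4 16/5 23/5 9/4
  14/3 11/2 17/4 14/3
After step 2:
  163/36 109/30 229/60 101/36
  339/80 451/100 84/25 911/240
  179/36 1057/240 1141/240 67/18
After step 3:
  8927/2160 14839/3600 6127/1800 7501/2160
  7299/1600 4029/1000 6071/1500 49261/14400
  4901/1080 33553/7200 29233/7200 2209/540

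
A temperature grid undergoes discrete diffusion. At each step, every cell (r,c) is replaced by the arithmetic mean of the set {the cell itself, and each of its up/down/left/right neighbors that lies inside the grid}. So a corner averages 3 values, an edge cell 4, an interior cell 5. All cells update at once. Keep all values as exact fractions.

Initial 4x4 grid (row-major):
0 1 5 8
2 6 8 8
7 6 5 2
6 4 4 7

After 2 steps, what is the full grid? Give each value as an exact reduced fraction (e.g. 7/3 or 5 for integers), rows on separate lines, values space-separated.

Answer: 31/12 141/40 219/40 19/3
73/20 467/100 28/5 127/20
76/15 509/100 11/2 16/3
191/36 319/60 29/6 89/18

Derivation:
After step 1:
  1 3 11/2 7
  15/4 23/5 32/5 13/2
  21/4 28/5 5 11/2
  17/3 5 5 13/3
After step 2:
  31/12 141/40 219/40 19/3
  73/20 467/100 28/5 127/20
  76/15 509/100 11/2 16/3
  191/36 319/60 29/6 89/18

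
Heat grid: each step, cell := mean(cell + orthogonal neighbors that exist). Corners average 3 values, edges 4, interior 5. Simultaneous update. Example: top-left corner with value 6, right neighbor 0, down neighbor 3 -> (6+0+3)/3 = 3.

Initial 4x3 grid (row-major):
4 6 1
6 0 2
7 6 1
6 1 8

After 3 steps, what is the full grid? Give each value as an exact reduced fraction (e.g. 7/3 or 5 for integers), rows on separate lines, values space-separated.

Answer: 1849/432 1891/576 109/36
299/72 2321/600 269/96
3499/720 381/100 5323/1440
2015/432 4387/960 809/216

Derivation:
After step 1:
  16/3 11/4 3
  17/4 4 1
  25/4 3 17/4
  14/3 21/4 10/3
After step 2:
  37/9 181/48 9/4
  119/24 3 49/16
  109/24 91/20 139/48
  97/18 65/16 77/18
After step 3:
  1849/432 1891/576 109/36
  299/72 2321/600 269/96
  3499/720 381/100 5323/1440
  2015/432 4387/960 809/216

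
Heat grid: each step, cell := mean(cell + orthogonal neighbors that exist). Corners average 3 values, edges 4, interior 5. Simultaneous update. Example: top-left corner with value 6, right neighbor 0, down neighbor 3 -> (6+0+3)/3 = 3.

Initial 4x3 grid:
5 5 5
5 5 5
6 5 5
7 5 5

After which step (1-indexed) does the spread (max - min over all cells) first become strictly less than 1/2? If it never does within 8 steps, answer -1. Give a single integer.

Answer: 4

Derivation:
Step 1: max=6, min=5, spread=1
Step 2: max=23/4, min=5, spread=3/4
Step 3: max=223/40, min=5, spread=23/40
Step 4: max=39463/7200, min=9047/1800, spread=131/288
  -> spread < 1/2 first at step 4
Step 5: max=2338597/432000, min=546053/108000, spread=30877/86400
Step 6: max=46382501/8640000, min=1830199/360000, spread=98309/345600
Step 7: max=8296793477/1555200000, min=248272811/48600000, spread=14082541/62208000
Step 8: max=495513822143/93312000000, min=7477760137/1458000000, spread=135497387/746496000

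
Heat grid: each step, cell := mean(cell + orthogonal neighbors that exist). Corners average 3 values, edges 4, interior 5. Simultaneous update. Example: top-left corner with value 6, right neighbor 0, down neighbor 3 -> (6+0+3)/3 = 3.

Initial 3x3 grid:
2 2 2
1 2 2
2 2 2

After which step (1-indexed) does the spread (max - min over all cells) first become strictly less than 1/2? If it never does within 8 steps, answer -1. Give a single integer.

Answer: 1

Derivation:
Step 1: max=2, min=5/3, spread=1/3
  -> spread < 1/2 first at step 1
Step 2: max=2, min=413/240, spread=67/240
Step 3: max=393/200, min=3883/2160, spread=1807/10800
Step 4: max=10439/5400, min=1570037/864000, spread=33401/288000
Step 5: max=1036609/540000, min=14322067/7776000, spread=3025513/38880000
Step 6: max=54844051/28800000, min=5755873133/3110400000, spread=53531/995328
Step 7: max=14760883949/7776000000, min=347215074151/186624000000, spread=450953/11943936
Step 8: max=1765231389481/933120000000, min=20885976439397/11197440000000, spread=3799043/143327232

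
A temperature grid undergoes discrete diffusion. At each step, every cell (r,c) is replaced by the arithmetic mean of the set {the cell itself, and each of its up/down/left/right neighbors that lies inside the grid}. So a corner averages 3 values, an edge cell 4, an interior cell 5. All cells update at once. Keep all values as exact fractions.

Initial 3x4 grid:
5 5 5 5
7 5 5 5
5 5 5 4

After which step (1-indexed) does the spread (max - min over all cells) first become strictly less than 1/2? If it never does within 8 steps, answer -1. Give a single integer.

Answer: 4

Derivation:
Step 1: max=17/3, min=14/3, spread=1
Step 2: max=667/120, min=85/18, spread=301/360
Step 3: max=5837/1080, min=1039/216, spread=107/180
Step 4: max=2311771/432000, min=631523/129600, spread=620083/1296000
  -> spread < 1/2 first at step 4
Step 5: max=20613161/3888000, min=38198287/7776000, spread=201869/518400
Step 6: max=8190996811/1555200000, min=2309757953/466560000, spread=1475410903/4665600000
Step 7: max=73327349501/13996800000, min=139334747227/27993600000, spread=3614791/13824000
Step 8: max=29205349068691/5598720000000, min=8400317342993/1679616000000, spread=3612873776143/16796160000000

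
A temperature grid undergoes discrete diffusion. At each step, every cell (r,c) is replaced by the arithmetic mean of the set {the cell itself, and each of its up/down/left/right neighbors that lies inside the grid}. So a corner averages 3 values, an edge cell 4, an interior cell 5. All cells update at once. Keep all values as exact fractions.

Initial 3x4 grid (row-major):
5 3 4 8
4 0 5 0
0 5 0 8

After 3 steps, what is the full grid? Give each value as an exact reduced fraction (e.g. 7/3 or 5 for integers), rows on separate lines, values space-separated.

After step 1:
  4 3 5 4
  9/4 17/5 9/5 21/4
  3 5/4 9/2 8/3
After step 2:
  37/12 77/20 69/20 19/4
  253/80 117/50 399/100 823/240
  13/6 243/80 613/240 149/36
After step 3:
  2423/720 3817/1200 401/100 2791/720
  4301/1600 819/250 4729/1500 58709/14400
  251/90 6059/2400 24697/7200 911/270

Answer: 2423/720 3817/1200 401/100 2791/720
4301/1600 819/250 4729/1500 58709/14400
251/90 6059/2400 24697/7200 911/270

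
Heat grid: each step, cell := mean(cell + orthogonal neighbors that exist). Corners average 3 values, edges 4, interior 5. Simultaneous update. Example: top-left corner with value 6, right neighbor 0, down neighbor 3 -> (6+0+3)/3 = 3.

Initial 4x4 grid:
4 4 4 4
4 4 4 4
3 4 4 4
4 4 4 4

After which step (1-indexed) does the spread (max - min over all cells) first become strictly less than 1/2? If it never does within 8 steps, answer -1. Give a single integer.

Step 1: max=4, min=11/3, spread=1/3
  -> spread < 1/2 first at step 1
Step 2: max=4, min=449/120, spread=31/120
Step 3: max=4, min=4109/1080, spread=211/1080
Step 4: max=4, min=415157/108000, spread=16843/108000
Step 5: max=35921/9000, min=3749357/972000, spread=130111/972000
Step 6: max=2152841/540000, min=112997633/29160000, spread=3255781/29160000
Step 7: max=2148893/540000, min=3398846309/874800000, spread=82360351/874800000
Step 8: max=386293559/97200000, min=102224683109/26244000000, spread=2074577821/26244000000

Answer: 1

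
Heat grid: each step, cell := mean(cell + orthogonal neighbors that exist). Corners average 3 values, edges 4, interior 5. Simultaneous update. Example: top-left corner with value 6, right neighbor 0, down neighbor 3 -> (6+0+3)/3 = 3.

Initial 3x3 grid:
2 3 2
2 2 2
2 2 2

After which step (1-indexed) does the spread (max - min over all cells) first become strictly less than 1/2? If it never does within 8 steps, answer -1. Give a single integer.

Answer: 1

Derivation:
Step 1: max=7/3, min=2, spread=1/3
  -> spread < 1/2 first at step 1
Step 2: max=547/240, min=2, spread=67/240
Step 3: max=4757/2160, min=407/200, spread=1807/10800
Step 4: max=1885963/864000, min=11161/5400, spread=33401/288000
Step 5: max=16781933/7776000, min=1123391/540000, spread=3025513/38880000
Step 6: max=6685726867/3110400000, min=60355949/28800000, spread=53531/995328
Step 7: max=399280925849/186624000000, min=16343116051/7776000000, spread=450953/11943936
Step 8: max=23903783560603/11197440000000, min=1967248610519/933120000000, spread=3799043/143327232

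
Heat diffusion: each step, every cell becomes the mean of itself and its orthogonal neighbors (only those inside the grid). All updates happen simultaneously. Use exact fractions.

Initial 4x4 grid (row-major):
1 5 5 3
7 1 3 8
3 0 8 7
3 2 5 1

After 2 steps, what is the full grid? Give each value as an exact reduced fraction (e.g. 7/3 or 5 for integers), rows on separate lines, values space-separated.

Answer: 31/9 109/30 13/3 175/36
827/240 17/5 441/100 259/48
703/240 327/100 112/25 1211/240
101/36 359/120 463/120 43/9

Derivation:
After step 1:
  13/3 3 4 16/3
  3 16/5 5 21/4
  13/4 14/5 23/5 6
  8/3 5/2 4 13/3
After step 2:
  31/9 109/30 13/3 175/36
  827/240 17/5 441/100 259/48
  703/240 327/100 112/25 1211/240
  101/36 359/120 463/120 43/9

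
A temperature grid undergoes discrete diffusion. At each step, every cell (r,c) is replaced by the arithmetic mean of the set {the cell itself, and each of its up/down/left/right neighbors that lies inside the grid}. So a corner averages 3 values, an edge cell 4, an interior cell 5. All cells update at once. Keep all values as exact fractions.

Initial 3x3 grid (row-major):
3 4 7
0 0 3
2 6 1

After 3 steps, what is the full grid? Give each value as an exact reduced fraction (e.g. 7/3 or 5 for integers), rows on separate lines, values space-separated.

Answer: 5651/2160 2349/800 7381/2160
10919/4800 5603/2000 14669/4800
2513/1080 12019/4800 1589/540

Derivation:
After step 1:
  7/3 7/2 14/3
  5/4 13/5 11/4
  8/3 9/4 10/3
After step 2:
  85/36 131/40 131/36
  177/80 247/100 267/80
  37/18 217/80 25/9
After step 3:
  5651/2160 2349/800 7381/2160
  10919/4800 5603/2000 14669/4800
  2513/1080 12019/4800 1589/540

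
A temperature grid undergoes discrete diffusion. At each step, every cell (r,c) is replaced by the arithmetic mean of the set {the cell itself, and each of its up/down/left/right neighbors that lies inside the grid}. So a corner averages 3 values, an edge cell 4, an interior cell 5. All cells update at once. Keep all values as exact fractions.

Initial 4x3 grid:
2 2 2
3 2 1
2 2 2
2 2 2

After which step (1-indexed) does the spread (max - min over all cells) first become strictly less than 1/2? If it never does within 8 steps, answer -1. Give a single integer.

Step 1: max=7/3, min=5/3, spread=2/3
Step 2: max=53/24, min=43/24, spread=5/12
  -> spread < 1/2 first at step 2
Step 3: max=461/216, min=403/216, spread=29/108
Step 4: max=113/54, min=103/54, spread=5/27
Step 5: max=5351/2592, min=5017/2592, spread=167/1296
Step 6: max=15905/7776, min=15199/7776, spread=353/3888
Step 7: max=379243/186624, min=367253/186624, spread=5995/93312
Step 8: max=2265047/1119744, min=2213929/1119744, spread=25559/559872

Answer: 2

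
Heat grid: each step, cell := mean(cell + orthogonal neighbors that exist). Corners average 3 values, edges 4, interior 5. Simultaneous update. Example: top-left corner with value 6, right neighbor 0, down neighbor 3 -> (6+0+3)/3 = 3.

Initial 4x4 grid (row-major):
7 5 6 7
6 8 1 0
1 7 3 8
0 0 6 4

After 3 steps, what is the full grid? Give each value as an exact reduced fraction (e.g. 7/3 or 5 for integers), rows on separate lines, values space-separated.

After step 1:
  6 13/2 19/4 13/3
  11/2 27/5 18/5 4
  7/2 19/5 5 15/4
  1/3 13/4 13/4 6
After step 2:
  6 453/80 1151/240 157/36
  51/10 124/25 91/20 941/240
  197/60 419/100 97/25 75/16
  85/36 319/120 35/8 13/3
After step 3:
  447/80 12851/2400 6973/1440 1177/270
  5803/1200 1957/400 1658/375 6307/1440
  13441/3600 11383/3000 8673/2000 10093/2400
  2989/1080 6113/1800 2287/600 643/144

Answer: 447/80 12851/2400 6973/1440 1177/270
5803/1200 1957/400 1658/375 6307/1440
13441/3600 11383/3000 8673/2000 10093/2400
2989/1080 6113/1800 2287/600 643/144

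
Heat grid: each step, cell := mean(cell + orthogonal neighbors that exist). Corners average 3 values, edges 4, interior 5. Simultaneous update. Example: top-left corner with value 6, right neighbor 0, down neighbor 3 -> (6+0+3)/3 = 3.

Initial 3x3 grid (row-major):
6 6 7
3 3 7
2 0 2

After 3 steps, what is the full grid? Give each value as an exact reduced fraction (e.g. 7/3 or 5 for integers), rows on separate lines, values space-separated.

Answer: 67/15 34933/7200 11113/2160
25783/7200 11821/3000 61991/14400
6013/2160 42791/14400 137/40

Derivation:
After step 1:
  5 11/2 20/3
  7/2 19/5 19/4
  5/3 7/4 3
After step 2:
  14/3 629/120 203/36
  419/120 193/50 1093/240
  83/36 613/240 19/6
After step 3:
  67/15 34933/7200 11113/2160
  25783/7200 11821/3000 61991/14400
  6013/2160 42791/14400 137/40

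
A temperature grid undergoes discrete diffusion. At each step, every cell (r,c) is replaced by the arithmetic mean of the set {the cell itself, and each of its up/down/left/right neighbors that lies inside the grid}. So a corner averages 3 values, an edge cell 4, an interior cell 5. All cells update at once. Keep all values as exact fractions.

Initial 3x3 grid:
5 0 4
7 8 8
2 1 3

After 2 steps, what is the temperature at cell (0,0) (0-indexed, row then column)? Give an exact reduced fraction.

Step 1: cell (0,0) = 4
Step 2: cell (0,0) = 55/12
Full grid after step 2:
  55/12 341/80 14/3
  529/120 119/25 371/80
  37/9 469/120 53/12

Answer: 55/12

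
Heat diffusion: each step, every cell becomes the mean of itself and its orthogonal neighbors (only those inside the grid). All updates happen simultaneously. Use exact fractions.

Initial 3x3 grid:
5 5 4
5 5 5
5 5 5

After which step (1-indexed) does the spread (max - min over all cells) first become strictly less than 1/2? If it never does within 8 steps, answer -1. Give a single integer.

Step 1: max=5, min=14/3, spread=1/3
  -> spread < 1/2 first at step 1
Step 2: max=5, min=85/18, spread=5/18
Step 3: max=5, min=1039/216, spread=41/216
Step 4: max=1789/360, min=62669/12960, spread=347/2592
Step 5: max=17843/3600, min=3781063/777600, spread=2921/31104
Step 6: max=2134517/432000, min=227451461/46656000, spread=24611/373248
Step 7: max=47943259/9720000, min=13678077967/2799360000, spread=207329/4478976
Step 8: max=2553198401/518400000, min=821778047549/167961600000, spread=1746635/53747712

Answer: 1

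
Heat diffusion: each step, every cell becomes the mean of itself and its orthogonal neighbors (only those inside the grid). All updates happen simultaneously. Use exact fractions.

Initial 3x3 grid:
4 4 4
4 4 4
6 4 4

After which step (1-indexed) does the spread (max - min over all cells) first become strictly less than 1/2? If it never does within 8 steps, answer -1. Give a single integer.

Step 1: max=14/3, min=4, spread=2/3
Step 2: max=41/9, min=4, spread=5/9
Step 3: max=473/108, min=4, spread=41/108
  -> spread < 1/2 first at step 3
Step 4: max=28051/6480, min=731/180, spread=347/1296
Step 5: max=1662137/388800, min=7357/1800, spread=2921/15552
Step 6: max=99140539/23328000, min=889483/216000, spread=24611/186624
Step 7: max=5917442033/1399680000, min=20096741/4860000, spread=207329/2239488
Step 8: max=353953152451/83980800000, min=1075601599/259200000, spread=1746635/26873856

Answer: 3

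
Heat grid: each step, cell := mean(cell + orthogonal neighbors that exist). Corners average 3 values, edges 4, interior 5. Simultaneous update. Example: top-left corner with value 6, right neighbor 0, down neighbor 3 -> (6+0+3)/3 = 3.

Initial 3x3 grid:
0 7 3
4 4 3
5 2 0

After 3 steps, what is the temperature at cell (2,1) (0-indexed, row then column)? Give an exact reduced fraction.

Answer: 8459/2880

Derivation:
Step 1: cell (2,1) = 11/4
Step 2: cell (2,1) = 145/48
Step 3: cell (2,1) = 8459/2880
Full grid after step 3:
  1583/432 1679/480 94/27
  9749/2880 253/75 483/160
  89/27 8459/2880 1217/432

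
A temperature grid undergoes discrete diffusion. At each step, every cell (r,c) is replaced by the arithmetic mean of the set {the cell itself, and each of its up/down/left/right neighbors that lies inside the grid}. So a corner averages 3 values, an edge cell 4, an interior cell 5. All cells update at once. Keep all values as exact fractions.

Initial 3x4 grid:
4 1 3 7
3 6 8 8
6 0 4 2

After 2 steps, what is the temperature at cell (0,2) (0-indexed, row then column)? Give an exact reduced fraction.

Answer: 401/80

Derivation:
Step 1: cell (0,2) = 19/4
Step 2: cell (0,2) = 401/80
Full grid after step 2:
  131/36 871/240 401/80 17/3
  841/240 433/100 239/50 1363/240
  47/12 141/40 539/120 173/36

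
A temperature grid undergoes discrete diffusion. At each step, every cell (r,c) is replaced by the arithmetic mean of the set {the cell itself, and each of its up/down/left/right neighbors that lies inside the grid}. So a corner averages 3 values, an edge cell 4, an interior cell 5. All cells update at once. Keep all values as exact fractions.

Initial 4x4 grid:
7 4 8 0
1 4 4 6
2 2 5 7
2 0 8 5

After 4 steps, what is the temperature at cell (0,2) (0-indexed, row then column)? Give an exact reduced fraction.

Step 1: cell (0,2) = 4
Step 2: cell (0,2) = 1189/240
Step 3: cell (0,2) = 32071/7200
Step 4: cell (0,2) = 984493/216000
Full grid after step 4:
  4229/1080 297023/72000 984493/216000 302461/64800
  82351/24000 29447/7500 796027/180000 522929/108000
  128251/43200 125899/36000 400013/90000 534713/108000
  177713/64800 36481/10800 236629/54000 162281/32400

Answer: 984493/216000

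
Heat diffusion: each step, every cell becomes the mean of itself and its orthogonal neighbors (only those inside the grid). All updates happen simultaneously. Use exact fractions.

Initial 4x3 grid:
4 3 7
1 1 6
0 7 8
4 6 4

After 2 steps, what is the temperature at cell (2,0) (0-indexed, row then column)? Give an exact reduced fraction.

Answer: 367/120

Derivation:
Step 1: cell (2,0) = 3
Step 2: cell (2,0) = 367/120
Full grid after step 2:
  95/36 307/80 175/36
  323/120 15/4 1241/240
  367/120 9/2 443/80
  139/36 1139/240 35/6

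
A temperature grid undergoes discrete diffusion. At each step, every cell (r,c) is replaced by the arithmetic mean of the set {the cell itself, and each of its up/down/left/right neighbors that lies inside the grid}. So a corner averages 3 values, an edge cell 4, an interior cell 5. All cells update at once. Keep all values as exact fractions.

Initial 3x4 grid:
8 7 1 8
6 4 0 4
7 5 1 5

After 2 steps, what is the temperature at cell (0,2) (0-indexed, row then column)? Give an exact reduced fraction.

Answer: 23/6

Derivation:
Step 1: cell (0,2) = 4
Step 2: cell (0,2) = 23/6
Full grid after step 2:
  73/12 51/10 23/6 151/36
  473/80 219/50 87/25 167/48
  11/2 87/20 37/12 31/9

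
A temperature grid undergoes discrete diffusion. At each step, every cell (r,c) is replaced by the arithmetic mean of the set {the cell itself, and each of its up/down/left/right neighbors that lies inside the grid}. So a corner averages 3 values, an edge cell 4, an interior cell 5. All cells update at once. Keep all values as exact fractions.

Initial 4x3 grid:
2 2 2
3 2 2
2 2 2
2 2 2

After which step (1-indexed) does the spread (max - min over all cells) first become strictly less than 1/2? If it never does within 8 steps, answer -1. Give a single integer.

Step 1: max=7/3, min=2, spread=1/3
  -> spread < 1/2 first at step 1
Step 2: max=271/120, min=2, spread=31/120
Step 3: max=2371/1080, min=2, spread=211/1080
Step 4: max=232897/108000, min=3647/1800, spread=14077/108000
Step 5: max=2084407/972000, min=219683/108000, spread=5363/48600
Step 6: max=62060809/29160000, min=122869/60000, spread=93859/1166400
Step 7: max=3709474481/1749600000, min=199736467/97200000, spread=4568723/69984000
Step 8: max=221732435629/104976000000, min=6013618889/2916000000, spread=8387449/167961600

Answer: 1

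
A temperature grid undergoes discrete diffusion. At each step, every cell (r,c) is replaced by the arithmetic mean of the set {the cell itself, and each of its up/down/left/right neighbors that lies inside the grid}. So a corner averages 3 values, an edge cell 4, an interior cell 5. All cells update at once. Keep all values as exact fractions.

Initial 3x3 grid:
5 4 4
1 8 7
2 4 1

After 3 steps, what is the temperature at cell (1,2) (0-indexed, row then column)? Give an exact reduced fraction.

Answer: 2789/600

Derivation:
Step 1: cell (1,2) = 5
Step 2: cell (1,2) = 47/10
Step 3: cell (1,2) = 2789/600
Full grid after step 3:
  8933/2160 66361/14400 3451/720
  14159/3600 3179/750 2789/600
  7703/2160 57211/14400 3041/720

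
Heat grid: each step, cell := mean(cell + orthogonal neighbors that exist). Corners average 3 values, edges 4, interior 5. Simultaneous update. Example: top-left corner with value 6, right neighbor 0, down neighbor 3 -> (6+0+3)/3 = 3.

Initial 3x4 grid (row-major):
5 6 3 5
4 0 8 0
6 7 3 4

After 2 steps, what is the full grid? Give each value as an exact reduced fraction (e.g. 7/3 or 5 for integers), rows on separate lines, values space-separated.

After step 1:
  5 7/2 11/2 8/3
  15/4 5 14/5 17/4
  17/3 4 11/2 7/3
After step 2:
  49/12 19/4 217/60 149/36
  233/48 381/100 461/100 241/80
  161/36 121/24 439/120 145/36

Answer: 49/12 19/4 217/60 149/36
233/48 381/100 461/100 241/80
161/36 121/24 439/120 145/36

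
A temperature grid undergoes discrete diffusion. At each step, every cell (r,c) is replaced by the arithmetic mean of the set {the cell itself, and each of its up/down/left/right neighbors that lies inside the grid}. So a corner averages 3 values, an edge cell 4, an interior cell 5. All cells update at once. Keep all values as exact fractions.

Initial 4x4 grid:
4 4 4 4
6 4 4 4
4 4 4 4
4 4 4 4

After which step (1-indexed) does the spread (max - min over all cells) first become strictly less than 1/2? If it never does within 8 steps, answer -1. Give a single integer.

Step 1: max=14/3, min=4, spread=2/3
Step 2: max=271/60, min=4, spread=31/60
Step 3: max=2371/540, min=4, spread=211/540
  -> spread < 1/2 first at step 3
Step 4: max=232843/54000, min=4, spread=16843/54000
Step 5: max=2082643/486000, min=18079/4500, spread=130111/486000
Step 6: max=61962367/14580000, min=1087159/270000, spread=3255781/14580000
Step 7: max=1849953691/437400000, min=1091107/270000, spread=82360351/437400000
Step 8: max=55239316891/13122000000, min=196906441/48600000, spread=2074577821/13122000000

Answer: 3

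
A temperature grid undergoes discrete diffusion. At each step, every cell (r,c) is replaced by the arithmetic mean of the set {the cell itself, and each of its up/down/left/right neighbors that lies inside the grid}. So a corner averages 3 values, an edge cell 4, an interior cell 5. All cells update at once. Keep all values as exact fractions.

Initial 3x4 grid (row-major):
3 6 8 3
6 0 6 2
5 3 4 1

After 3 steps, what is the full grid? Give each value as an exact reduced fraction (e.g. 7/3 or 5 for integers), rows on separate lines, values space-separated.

After step 1:
  5 17/4 23/4 13/3
  7/2 21/5 4 3
  14/3 3 7/2 7/3
After step 2:
  17/4 24/5 55/12 157/36
  521/120 379/100 409/100 41/12
  67/18 461/120 77/24 53/18
After step 3:
  1607/360 5227/1200 16051/3600 445/108
  28987/7200 6259/1500 11453/3000 13331/3600
  2143/540 6553/1800 3169/900 689/216

Answer: 1607/360 5227/1200 16051/3600 445/108
28987/7200 6259/1500 11453/3000 13331/3600
2143/540 6553/1800 3169/900 689/216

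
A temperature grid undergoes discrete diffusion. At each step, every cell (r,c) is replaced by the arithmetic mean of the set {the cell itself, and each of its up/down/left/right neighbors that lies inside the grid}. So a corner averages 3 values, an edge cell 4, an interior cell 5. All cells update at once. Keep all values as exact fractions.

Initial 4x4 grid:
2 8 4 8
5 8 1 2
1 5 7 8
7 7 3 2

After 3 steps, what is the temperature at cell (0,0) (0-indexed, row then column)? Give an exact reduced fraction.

Step 1: cell (0,0) = 5
Step 2: cell (0,0) = 29/6
Step 3: cell (0,0) = 3563/720
Full grid after step 3:
  3563/720 4011/800 36091/7200 10429/2160
  2897/600 10029/2000 29227/6000 8599/1800
  983/200 1999/400 29333/6000 8447/1800
  1199/240 12131/2400 35153/7200 10163/2160

Answer: 3563/720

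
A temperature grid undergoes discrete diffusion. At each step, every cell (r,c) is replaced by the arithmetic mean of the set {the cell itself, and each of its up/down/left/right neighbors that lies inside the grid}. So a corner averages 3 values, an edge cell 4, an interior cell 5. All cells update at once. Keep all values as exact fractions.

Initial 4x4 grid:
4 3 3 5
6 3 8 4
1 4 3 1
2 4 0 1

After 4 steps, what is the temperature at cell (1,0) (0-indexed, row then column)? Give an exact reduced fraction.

Answer: 798107/216000

Derivation:
Step 1: cell (1,0) = 7/2
Step 2: cell (1,0) = 953/240
Step 3: cell (1,0) = 5197/1440
Step 4: cell (1,0) = 798107/216000
Full grid after step 4:
  49837/12960 13598/3375 2003/500 87139/21600
  798107/216000 660083/180000 225337/60000 258017/72000
  685499/216000 576053/180000 537709/180000 632131/216000
  37291/12960 290377/108000 273233/108000 154399/64800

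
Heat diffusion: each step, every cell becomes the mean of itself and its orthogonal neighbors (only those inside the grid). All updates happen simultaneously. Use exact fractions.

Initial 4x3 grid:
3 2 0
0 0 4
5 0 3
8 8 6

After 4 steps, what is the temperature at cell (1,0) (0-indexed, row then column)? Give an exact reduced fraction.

Answer: 531583/216000

Derivation:
Step 1: cell (1,0) = 2
Step 2: cell (1,0) = 487/240
Step 3: cell (1,0) = 16939/7200
Step 4: cell (1,0) = 531583/216000
Full grid after step 4:
  248993/129600 1579687/864000 9109/4800
  531583/216000 865223/360000 14353/6000
  258161/72000 39139/11250 92951/27000
  23567/5400 1899881/432000 272329/64800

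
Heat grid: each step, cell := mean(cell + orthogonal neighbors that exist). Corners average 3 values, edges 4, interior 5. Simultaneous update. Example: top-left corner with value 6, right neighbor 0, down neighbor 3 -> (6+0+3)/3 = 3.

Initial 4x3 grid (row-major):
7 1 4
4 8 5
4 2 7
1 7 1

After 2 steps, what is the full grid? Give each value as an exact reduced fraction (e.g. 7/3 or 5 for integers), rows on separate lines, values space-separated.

After step 1:
  4 5 10/3
  23/4 4 6
  11/4 28/5 15/4
  4 11/4 5
After step 2:
  59/12 49/12 43/9
  33/8 527/100 205/48
  181/40 377/100 407/80
  19/6 347/80 23/6

Answer: 59/12 49/12 43/9
33/8 527/100 205/48
181/40 377/100 407/80
19/6 347/80 23/6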